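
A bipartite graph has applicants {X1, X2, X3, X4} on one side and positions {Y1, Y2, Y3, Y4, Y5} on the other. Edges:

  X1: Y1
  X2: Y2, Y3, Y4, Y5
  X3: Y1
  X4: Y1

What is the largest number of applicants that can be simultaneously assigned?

Unit-capacity flow: source→left, listed edges, right→sink; max matching = max flow.
Augmenting path X1→Y1 (+1); matched 1.
Augmenting path X2→Y2 (+1); matched 2.
No augmenting path remains; maximum matching = 2.
König certificate: {X2, Y1} is a vertex cover of size 2 (every listed pair touches it), so no matching can be larger.

2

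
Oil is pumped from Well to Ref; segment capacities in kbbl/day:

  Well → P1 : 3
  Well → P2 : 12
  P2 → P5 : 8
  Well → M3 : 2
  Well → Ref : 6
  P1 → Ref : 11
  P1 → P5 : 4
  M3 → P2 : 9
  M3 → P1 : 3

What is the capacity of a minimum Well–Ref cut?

Augment Well→Ref: bottleneck 6, flow now 6.
Augment Well→P1→Ref: bottleneck 3, flow now 9.
Augment Well→M3→P1→Ref: bottleneck 2, flow now 11.
No augmenting path remains; maximum flow = 11.
By max-flow min-cut, the minimum cut capacity equals the max flow.
In the residual graph, reachable from Well: {Well, P2, P5}.
Min-cut edges: Well→M3 (2), Well→P1 (3), Well→Ref (6); capacity 2 + 3 + 6 = 11.

11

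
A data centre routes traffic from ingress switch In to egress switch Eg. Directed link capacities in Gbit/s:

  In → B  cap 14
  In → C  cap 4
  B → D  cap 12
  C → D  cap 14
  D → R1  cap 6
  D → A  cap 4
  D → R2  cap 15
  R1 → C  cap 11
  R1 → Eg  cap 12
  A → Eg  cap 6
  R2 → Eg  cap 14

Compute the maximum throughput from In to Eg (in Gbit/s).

Augment In→B→D→R1→Eg: bottleneck 6, flow now 6.
Augment In→B→D→A→Eg: bottleneck 4, flow now 10.
Augment In→B→D→R2→Eg: bottleneck 2, flow now 12.
Augment In→C→D→R2→Eg: bottleneck 4, flow now 16.
No augmenting path remains; maximum flow = 16.
In the residual graph, reachable from In: {In, B}.
Min-cut edges: In→C (4), B→D (12); capacity 4 + 12 = 16.
This cut is saturated, so no flow can exceed 16.

16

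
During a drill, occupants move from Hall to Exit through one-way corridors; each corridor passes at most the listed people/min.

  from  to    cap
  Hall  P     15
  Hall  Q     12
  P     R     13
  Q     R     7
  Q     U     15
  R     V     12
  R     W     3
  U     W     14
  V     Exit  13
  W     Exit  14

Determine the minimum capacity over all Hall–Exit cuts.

25

Augment Hall→P→R→V→Exit: bottleneck 12, flow now 12.
Augment Hall→P→R→W→Exit: bottleneck 1, flow now 13.
Augment Hall→Q→R→W→Exit: bottleneck 2, flow now 15.
Augment Hall→Q→U→W→Exit: bottleneck 10, flow now 25.
No augmenting path remains; maximum flow = 25.
By max-flow min-cut, the minimum cut capacity equals the max flow.
In the residual graph, reachable from Hall: {Hall, P}.
Min-cut edges: Hall→Q (12), P→R (13); capacity 12 + 13 = 25.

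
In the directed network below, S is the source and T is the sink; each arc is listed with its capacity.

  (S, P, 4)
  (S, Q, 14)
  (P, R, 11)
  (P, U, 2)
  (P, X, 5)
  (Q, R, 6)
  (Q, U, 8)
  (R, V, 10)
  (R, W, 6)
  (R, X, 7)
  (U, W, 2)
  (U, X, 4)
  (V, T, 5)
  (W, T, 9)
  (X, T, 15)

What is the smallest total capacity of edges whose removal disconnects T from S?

Augment S→P→X→T: bottleneck 4, flow now 4.
Augment S→Q→R→V→T: bottleneck 5, flow now 9.
Augment S→Q→R→W→T: bottleneck 1, flow now 10.
Augment S→Q→U→W→T: bottleneck 2, flow now 12.
Augment S→Q→U→X→T: bottleneck 4, flow now 16.
No augmenting path remains; maximum flow = 16.
By max-flow min-cut, the minimum cut capacity equals the max flow.
In the residual graph, reachable from S: {S, Q, U}.
Min-cut edges: S→P (4), Q→R (6), U→W (2), U→X (4); capacity 4 + 6 + 2 + 4 = 16.

16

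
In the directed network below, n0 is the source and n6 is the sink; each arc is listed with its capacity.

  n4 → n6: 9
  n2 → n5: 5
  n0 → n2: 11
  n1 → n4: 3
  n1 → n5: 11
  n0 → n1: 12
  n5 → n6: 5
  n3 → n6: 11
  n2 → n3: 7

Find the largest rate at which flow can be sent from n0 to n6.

15

Augment n0→n1→n4→n6: bottleneck 3, flow now 3.
Augment n0→n1→n5→n6: bottleneck 5, flow now 8.
Augment n0→n2→n3→n6: bottleneck 7, flow now 15.
No augmenting path remains; maximum flow = 15.
In the residual graph, reachable from n0: {n0, n1, n2, n5}.
Min-cut edges: n1→n4 (3), n2→n3 (7), n5→n6 (5); capacity 3 + 7 + 5 = 15.
This cut is saturated, so no flow can exceed 15.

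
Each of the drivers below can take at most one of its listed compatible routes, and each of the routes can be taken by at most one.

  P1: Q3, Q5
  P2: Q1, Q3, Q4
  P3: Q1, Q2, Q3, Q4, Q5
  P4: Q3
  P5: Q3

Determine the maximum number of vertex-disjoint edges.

4

Unit-capacity flow: source→left, listed edges, right→sink; max matching = max flow.
Augmenting path P1→Q3 (+1); matched 1.
Augmenting path P2→Q1 (+1); matched 2.
Augmenting path P3→Q2 (+1); matched 3.
Augmenting path P4→Q3→P1→Q5 (+1); matched 4.
No augmenting path remains; maximum matching = 4.
König certificate: {P1, P2, P3, Q3} is a vertex cover of size 4 (every listed pair touches it), so no matching can be larger.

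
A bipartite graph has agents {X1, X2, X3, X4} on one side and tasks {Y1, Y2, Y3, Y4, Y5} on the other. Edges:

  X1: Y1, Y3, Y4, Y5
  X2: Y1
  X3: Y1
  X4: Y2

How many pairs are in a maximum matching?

Unit-capacity flow: source→left, listed edges, right→sink; max matching = max flow.
Augmenting path X1→Y1 (+1); matched 1.
Augmenting path X4→Y2 (+1); matched 2.
Augmenting path X2→Y1→X1→Y3 (+1); matched 3.
No augmenting path remains; maximum matching = 3.
König certificate: {X1, X4, Y1} is a vertex cover of size 3 (every listed pair touches it), so no matching can be larger.

3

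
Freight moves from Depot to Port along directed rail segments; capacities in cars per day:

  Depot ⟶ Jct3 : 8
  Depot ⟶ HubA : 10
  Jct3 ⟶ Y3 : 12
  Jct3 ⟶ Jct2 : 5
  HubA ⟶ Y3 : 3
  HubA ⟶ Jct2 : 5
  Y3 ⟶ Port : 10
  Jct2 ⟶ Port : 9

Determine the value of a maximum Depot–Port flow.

Augment Depot→Jct3→Y3→Port: bottleneck 8, flow now 8.
Augment Depot→HubA→Y3→Port: bottleneck 2, flow now 10.
Augment Depot→HubA→Jct2→Port: bottleneck 5, flow now 15.
Augment Depot→HubA→Y3→Jct3→Jct2→Port: bottleneck 1, flow now 16. (uses reverse residual edge)
No augmenting path remains; maximum flow = 16.
In the residual graph, reachable from Depot: {Depot, HubA}.
Min-cut edges: Depot→Jct3 (8), HubA→Y3 (3), HubA→Jct2 (5); capacity 8 + 3 + 5 = 16.
This cut is saturated, so no flow can exceed 16.

16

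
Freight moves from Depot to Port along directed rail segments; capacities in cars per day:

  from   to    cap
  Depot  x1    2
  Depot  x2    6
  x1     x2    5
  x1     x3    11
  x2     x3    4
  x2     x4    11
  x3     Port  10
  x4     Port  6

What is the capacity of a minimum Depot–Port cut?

Augment Depot→x1→x3→Port: bottleneck 2, flow now 2.
Augment Depot→x2→x3→Port: bottleneck 4, flow now 6.
Augment Depot→x2→x4→Port: bottleneck 2, flow now 8.
No augmenting path remains; maximum flow = 8.
By max-flow min-cut, the minimum cut capacity equals the max flow.
In the residual graph, reachable from Depot: {Depot}.
Min-cut edges: Depot→x1 (2), Depot→x2 (6); capacity 2 + 6 = 8.

8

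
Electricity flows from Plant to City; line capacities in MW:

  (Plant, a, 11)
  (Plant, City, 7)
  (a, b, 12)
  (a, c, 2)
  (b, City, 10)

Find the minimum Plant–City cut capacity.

17

Augment Plant→City: bottleneck 7, flow now 7.
Augment Plant→a→b→City: bottleneck 10, flow now 17.
No augmenting path remains; maximum flow = 17.
By max-flow min-cut, the minimum cut capacity equals the max flow.
In the residual graph, reachable from Plant: {Plant, a, b, c}.
Min-cut edges: Plant→City (7), b→City (10); capacity 7 + 10 = 17.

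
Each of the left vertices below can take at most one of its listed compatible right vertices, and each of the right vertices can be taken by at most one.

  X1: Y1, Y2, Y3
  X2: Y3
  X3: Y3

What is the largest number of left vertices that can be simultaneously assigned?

2

Unit-capacity flow: source→left, listed edges, right→sink; max matching = max flow.
Augmenting path X1→Y1 (+1); matched 1.
Augmenting path X2→Y3 (+1); matched 2.
No augmenting path remains; maximum matching = 2.
König certificate: {X1, Y3} is a vertex cover of size 2 (every listed pair touches it), so no matching can be larger.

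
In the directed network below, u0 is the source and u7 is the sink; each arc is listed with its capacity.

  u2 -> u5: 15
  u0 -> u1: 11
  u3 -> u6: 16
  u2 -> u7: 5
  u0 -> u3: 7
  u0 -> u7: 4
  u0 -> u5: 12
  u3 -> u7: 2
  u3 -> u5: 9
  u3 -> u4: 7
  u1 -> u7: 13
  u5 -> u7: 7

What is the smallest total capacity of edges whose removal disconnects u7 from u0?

24

Augment u0→u7: bottleneck 4, flow now 4.
Augment u0→u1→u7: bottleneck 11, flow now 15.
Augment u0→u3→u7: bottleneck 2, flow now 17.
Augment u0→u5→u7: bottleneck 7, flow now 24.
No augmenting path remains; maximum flow = 24.
By max-flow min-cut, the minimum cut capacity equals the max flow.
In the residual graph, reachable from u0: {u0, u3, u4, u5, u6}.
Min-cut edges: u0→u1 (11), u0→u7 (4), u3→u7 (2), u5→u7 (7); capacity 11 + 4 + 2 + 7 = 24.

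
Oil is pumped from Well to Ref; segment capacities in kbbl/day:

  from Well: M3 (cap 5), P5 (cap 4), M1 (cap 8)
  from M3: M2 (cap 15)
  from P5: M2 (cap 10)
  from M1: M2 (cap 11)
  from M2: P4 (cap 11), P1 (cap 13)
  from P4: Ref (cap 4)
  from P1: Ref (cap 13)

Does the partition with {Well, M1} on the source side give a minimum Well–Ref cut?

No — its capacity is 20, but the minimum cut has capacity 17.

Given cut capacity: 5 + 4 + 11 = 20.
Augment Well→M3→M2→P4→Ref: bottleneck 4, flow now 4.
Augment Well→M3→M2→P1→Ref: bottleneck 1, flow now 5.
Augment Well→P5→M2→P1→Ref: bottleneck 4, flow now 9.
Augment Well→M1→M2→P1→Ref: bottleneck 8, flow now 17.
No augmenting path remains; maximum flow = 17.
In the residual graph, reachable from Well: {Well}.
Min-cut edges: Well→M3 (5), Well→P5 (4), Well→M1 (8); capacity 5 + 4 + 8 = 17.
Cut capacity 20 exceeds the max flow 17, so it is not minimum.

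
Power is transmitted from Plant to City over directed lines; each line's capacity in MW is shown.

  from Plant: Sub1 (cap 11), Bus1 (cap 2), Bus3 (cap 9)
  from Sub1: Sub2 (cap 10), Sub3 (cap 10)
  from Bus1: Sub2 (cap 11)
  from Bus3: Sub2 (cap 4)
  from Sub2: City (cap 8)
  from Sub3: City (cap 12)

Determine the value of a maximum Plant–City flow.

17

Augment Plant→Sub1→Sub2→City: bottleneck 8, flow now 8.
Augment Plant→Sub1→Sub3→City: bottleneck 3, flow now 11.
Augment Plant→Bus1→Sub2→Sub1→Sub3→City: bottleneck 2, flow now 13. (uses reverse residual edge)
Augment Plant→Bus3→Sub2→Sub1→Sub3→City: bottleneck 4, flow now 17. (uses reverse residual edge)
No augmenting path remains; maximum flow = 17.
In the residual graph, reachable from Plant: {Plant, Bus3}.
Min-cut edges: Plant→Sub1 (11), Plant→Bus1 (2), Bus3→Sub2 (4); capacity 11 + 2 + 4 = 17.
This cut is saturated, so no flow can exceed 17.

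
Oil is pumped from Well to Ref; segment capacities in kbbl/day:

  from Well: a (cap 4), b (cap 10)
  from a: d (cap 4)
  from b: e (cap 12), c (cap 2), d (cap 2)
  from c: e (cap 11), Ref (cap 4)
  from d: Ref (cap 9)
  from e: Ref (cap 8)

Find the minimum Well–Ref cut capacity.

Augment Well→a→d→Ref: bottleneck 4, flow now 4.
Augment Well→b→c→Ref: bottleneck 2, flow now 6.
Augment Well→b→d→Ref: bottleneck 2, flow now 8.
Augment Well→b→e→Ref: bottleneck 6, flow now 14.
No augmenting path remains; maximum flow = 14.
By max-flow min-cut, the minimum cut capacity equals the max flow.
In the residual graph, reachable from Well: {Well}.
Min-cut edges: Well→a (4), Well→b (10); capacity 4 + 10 = 14.

14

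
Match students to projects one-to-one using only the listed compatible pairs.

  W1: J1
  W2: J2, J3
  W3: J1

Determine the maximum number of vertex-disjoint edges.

Unit-capacity flow: source→left, listed edges, right→sink; max matching = max flow.
Augmenting path W1→J1 (+1); matched 1.
Augmenting path W2→J2 (+1); matched 2.
No augmenting path remains; maximum matching = 2.
König certificate: {W2, J1} is a vertex cover of size 2 (every listed pair touches it), so no matching can be larger.

2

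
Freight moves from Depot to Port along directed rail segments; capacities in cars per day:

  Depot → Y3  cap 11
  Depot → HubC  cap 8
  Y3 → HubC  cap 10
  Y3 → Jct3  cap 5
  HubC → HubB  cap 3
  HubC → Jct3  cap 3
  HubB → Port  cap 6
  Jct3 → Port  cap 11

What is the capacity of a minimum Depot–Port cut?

Augment Depot→Y3→Jct3→Port: bottleneck 5, flow now 5.
Augment Depot→HubC→HubB→Port: bottleneck 3, flow now 8.
Augment Depot→HubC→Jct3→Port: bottleneck 3, flow now 11.
No augmenting path remains; maximum flow = 11.
By max-flow min-cut, the minimum cut capacity equals the max flow.
In the residual graph, reachable from Depot: {Depot, Y3, HubC}.
Min-cut edges: Y3→Jct3 (5), HubC→HubB (3), HubC→Jct3 (3); capacity 5 + 3 + 3 = 11.

11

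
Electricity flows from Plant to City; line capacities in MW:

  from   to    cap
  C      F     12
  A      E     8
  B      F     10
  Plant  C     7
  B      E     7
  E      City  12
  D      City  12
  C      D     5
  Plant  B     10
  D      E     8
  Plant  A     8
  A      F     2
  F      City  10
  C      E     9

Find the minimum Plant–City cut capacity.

25

Augment Plant→A→E→City: bottleneck 8, flow now 8.
Augment Plant→B→E→City: bottleneck 4, flow now 12.
Augment Plant→B→F→City: bottleneck 6, flow now 18.
Augment Plant→C→D→City: bottleneck 5, flow now 23.
Augment Plant→C→F→City: bottleneck 2, flow now 25.
No augmenting path remains; maximum flow = 25.
By max-flow min-cut, the minimum cut capacity equals the max flow.
In the residual graph, reachable from Plant: {Plant}.
Min-cut edges: Plant→A (8), Plant→B (10), Plant→C (7); capacity 8 + 10 + 7 = 25.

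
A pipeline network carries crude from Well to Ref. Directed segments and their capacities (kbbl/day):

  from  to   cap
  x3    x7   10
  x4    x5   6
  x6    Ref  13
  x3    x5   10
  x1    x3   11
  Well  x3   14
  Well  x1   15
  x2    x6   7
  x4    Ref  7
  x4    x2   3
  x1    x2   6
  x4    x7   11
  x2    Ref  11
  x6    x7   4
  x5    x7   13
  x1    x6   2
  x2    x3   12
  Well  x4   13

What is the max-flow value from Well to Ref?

18

Augment Well→x4→Ref: bottleneck 7, flow now 7.
Augment Well→x1→x2→Ref: bottleneck 6, flow now 13.
Augment Well→x1→x6→Ref: bottleneck 2, flow now 15.
Augment Well→x4→x2→Ref: bottleneck 3, flow now 18.
No augmenting path remains; maximum flow = 18.
In the residual graph, reachable from Well: {Well, x1, x3, x4, x5, x7}.
Min-cut edges: x1→x2 (6), x1→x6 (2), x4→x2 (3), x4→Ref (7); capacity 6 + 2 + 3 + 7 = 18.
This cut is saturated, so no flow can exceed 18.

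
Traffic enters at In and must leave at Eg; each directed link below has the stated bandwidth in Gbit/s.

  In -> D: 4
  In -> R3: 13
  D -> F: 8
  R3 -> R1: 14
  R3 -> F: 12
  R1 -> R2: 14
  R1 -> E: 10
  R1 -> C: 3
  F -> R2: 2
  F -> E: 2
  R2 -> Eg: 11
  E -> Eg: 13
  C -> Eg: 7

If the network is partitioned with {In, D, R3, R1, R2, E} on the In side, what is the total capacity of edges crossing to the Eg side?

47

Edges leaving {In, D, R3, R1, R2, E}: D→F (8), R3→F (12), R1→C (3), R2→Eg (11), E→Eg (13).
Cut capacity = 8 + 12 + 3 + 11 + 13 = 47.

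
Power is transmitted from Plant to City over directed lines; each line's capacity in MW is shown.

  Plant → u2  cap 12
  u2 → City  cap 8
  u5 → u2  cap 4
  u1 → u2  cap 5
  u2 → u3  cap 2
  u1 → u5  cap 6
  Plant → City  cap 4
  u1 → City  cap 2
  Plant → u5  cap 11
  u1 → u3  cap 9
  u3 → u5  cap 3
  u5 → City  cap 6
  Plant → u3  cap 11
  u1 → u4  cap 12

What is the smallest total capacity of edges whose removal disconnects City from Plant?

Augment Plant→City: bottleneck 4, flow now 4.
Augment Plant→u2→City: bottleneck 8, flow now 12.
Augment Plant→u5→City: bottleneck 6, flow now 18.
No augmenting path remains; maximum flow = 18.
By max-flow min-cut, the minimum cut capacity equals the max flow.
In the residual graph, reachable from Plant: {Plant, u2, u3, u5}.
Min-cut edges: Plant→City (4), u2→City (8), u5→City (6); capacity 4 + 8 + 6 = 18.

18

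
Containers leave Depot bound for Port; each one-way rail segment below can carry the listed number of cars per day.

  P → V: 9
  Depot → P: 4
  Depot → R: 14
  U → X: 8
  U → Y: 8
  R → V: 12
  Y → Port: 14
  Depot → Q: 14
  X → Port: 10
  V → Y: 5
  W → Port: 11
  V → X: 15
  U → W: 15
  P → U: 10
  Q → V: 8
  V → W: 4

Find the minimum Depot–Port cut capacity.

23

Augment Depot→P→U→W→Port: bottleneck 4, flow now 4.
Augment Depot→Q→V→W→Port: bottleneck 4, flow now 8.
Augment Depot→Q→V→X→Port: bottleneck 4, flow now 12.
Augment Depot→R→V→X→Port: bottleneck 6, flow now 18.
Augment Depot→R→V→Y→Port: bottleneck 5, flow now 23.
No augmenting path remains; maximum flow = 23.
By max-flow min-cut, the minimum cut capacity equals the max flow.
In the residual graph, reachable from Depot: {Depot, Q, R, V, X}.
Min-cut edges: Depot→P (4), V→W (4), V→Y (5), X→Port (10); capacity 4 + 4 + 5 + 10 = 23.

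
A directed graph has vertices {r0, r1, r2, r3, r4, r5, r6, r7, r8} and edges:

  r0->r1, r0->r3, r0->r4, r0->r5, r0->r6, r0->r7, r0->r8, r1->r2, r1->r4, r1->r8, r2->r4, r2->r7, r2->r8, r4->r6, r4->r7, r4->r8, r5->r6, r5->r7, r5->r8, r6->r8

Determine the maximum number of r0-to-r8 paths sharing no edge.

Assign every edge capacity 1; by Menger, the answer equals the max flow.
Path r0→r8 (+1); total 1.
Path r0→r1→r8 (+1); total 2.
Path r0→r4→r8 (+1); total 3.
Path r0→r5→r8 (+1); total 4.
Path r0→r6→r8 (+1); total 5.
No residual r0→r8 path; max flow = 5.
Certifying cut of size 5: {r0→r1, r0→r4, r0→r5, r0→r6, r0→r8}.

5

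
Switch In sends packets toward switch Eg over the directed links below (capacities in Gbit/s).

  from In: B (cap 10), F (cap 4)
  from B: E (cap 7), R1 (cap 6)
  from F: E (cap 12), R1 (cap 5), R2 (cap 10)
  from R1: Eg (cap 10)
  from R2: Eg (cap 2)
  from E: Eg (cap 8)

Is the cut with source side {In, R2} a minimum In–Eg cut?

No — its capacity is 16, but the minimum cut has capacity 14.

Given cut capacity: 10 + 4 + 2 = 16.
Augment In→B→R1→Eg: bottleneck 6, flow now 6.
Augment In→B→E→Eg: bottleneck 4, flow now 10.
Augment In→F→R1→Eg: bottleneck 4, flow now 14.
No augmenting path remains; maximum flow = 14.
In the residual graph, reachable from In: {In}.
Min-cut edges: In→B (10), In→F (4); capacity 10 + 4 = 14.
Cut capacity 16 exceeds the max flow 14, so it is not minimum.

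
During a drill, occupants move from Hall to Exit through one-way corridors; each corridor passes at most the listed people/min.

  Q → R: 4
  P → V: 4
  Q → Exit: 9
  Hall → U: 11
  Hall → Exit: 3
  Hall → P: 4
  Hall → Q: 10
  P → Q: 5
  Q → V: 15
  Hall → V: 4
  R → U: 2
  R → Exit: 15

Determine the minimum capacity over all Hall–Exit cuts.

16

Augment Hall→Exit: bottleneck 3, flow now 3.
Augment Hall→Q→Exit: bottleneck 9, flow now 12.
Augment Hall→Q→R→Exit: bottleneck 1, flow now 13.
Augment Hall→P→Q→R→Exit: bottleneck 3, flow now 16.
No augmenting path remains; maximum flow = 16.
By max-flow min-cut, the minimum cut capacity equals the max flow.
In the residual graph, reachable from Hall: {Hall, P, Q, U, V}.
Min-cut edges: Hall→Exit (3), Q→R (4), Q→Exit (9); capacity 3 + 4 + 9 = 16.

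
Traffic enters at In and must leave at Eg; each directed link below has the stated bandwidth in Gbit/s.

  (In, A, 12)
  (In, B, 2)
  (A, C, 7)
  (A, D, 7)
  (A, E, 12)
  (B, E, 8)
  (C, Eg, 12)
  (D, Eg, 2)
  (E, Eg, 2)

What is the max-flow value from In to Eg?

Augment In→A→C→Eg: bottleneck 7, flow now 7.
Augment In→A→D→Eg: bottleneck 2, flow now 9.
Augment In→A→E→Eg: bottleneck 2, flow now 11.
No augmenting path remains; maximum flow = 11.
In the residual graph, reachable from In: {In, A, B, D, E}.
Min-cut edges: A→C (7), D→Eg (2), E→Eg (2); capacity 7 + 2 + 2 = 11.
This cut is saturated, so no flow can exceed 11.

11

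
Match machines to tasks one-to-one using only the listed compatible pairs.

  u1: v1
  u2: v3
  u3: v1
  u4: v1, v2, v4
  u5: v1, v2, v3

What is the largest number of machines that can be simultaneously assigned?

Unit-capacity flow: source→left, listed edges, right→sink; max matching = max flow.
Augmenting path u1→v1 (+1); matched 1.
Augmenting path u2→v3 (+1); matched 2.
Augmenting path u4→v2 (+1); matched 3.
Augmenting path u5→v2→u4→v4 (+1); matched 4.
No augmenting path remains; maximum matching = 4.
König certificate: {u2, u4, u5, v1} is a vertex cover of size 4 (every listed pair touches it), so no matching can be larger.

4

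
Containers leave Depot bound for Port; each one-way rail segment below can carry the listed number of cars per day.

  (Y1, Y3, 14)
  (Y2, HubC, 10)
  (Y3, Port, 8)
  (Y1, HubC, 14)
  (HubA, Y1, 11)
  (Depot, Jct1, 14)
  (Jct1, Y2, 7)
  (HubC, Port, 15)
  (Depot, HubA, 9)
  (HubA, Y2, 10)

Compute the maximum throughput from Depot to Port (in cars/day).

16

Augment Depot→Jct1→Y2→HubC→Port: bottleneck 7, flow now 7.
Augment Depot→HubA→Y2→HubC→Port: bottleneck 3, flow now 10.
Augment Depot→HubA→Y1→HubC→Port: bottleneck 5, flow now 15.
Augment Depot→HubA→Y1→Y3→Port: bottleneck 1, flow now 16.
No augmenting path remains; maximum flow = 16.
In the residual graph, reachable from Depot: {Depot, Jct1}.
Min-cut edges: Depot→HubA (9), Jct1→Y2 (7); capacity 9 + 7 = 16.
This cut is saturated, so no flow can exceed 16.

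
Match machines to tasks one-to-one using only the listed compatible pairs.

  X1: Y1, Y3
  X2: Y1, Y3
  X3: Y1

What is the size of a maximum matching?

Unit-capacity flow: source→left, listed edges, right→sink; max matching = max flow.
Augmenting path X1→Y1 (+1); matched 1.
Augmenting path X2→Y3 (+1); matched 2.
No augmenting path remains; maximum matching = 2.
König certificate: {Y1, Y3} is a vertex cover of size 2 (every listed pair touches it), so no matching can be larger.

2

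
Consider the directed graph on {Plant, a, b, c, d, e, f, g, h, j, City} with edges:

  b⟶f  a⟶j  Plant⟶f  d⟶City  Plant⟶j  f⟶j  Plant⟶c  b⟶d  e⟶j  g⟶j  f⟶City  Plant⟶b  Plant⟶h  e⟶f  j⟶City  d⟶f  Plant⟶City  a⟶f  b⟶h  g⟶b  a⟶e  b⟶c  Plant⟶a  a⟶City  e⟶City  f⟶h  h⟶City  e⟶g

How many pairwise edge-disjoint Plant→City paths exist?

Assign every edge capacity 1; by Menger, the answer equals the max flow.
Path Plant→City (+1); total 1.
Path Plant→a→City (+1); total 2.
Path Plant→f→City (+1); total 3.
Path Plant→h→City (+1); total 4.
Path Plant→j→City (+1); total 5.
Path Plant→b→d→City (+1); total 6.
No residual Plant→City path; max flow = 6.
Certifying cut of size 6: {Plant→City, Plant→a, Plant→b, Plant→f, Plant→h, Plant→j}.

6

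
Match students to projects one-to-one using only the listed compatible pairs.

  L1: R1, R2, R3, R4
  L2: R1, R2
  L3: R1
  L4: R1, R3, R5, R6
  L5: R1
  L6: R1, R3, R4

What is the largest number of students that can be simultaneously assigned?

Unit-capacity flow: source→left, listed edges, right→sink; max matching = max flow.
Augmenting path L1→R1 (+1); matched 1.
Augmenting path L2→R2 (+1); matched 2.
Augmenting path L4→R3 (+1); matched 3.
Augmenting path L6→R4 (+1); matched 4.
Augmenting path L3→R1→L1→R3→L4→R5 (+1); matched 5.
No augmenting path remains; maximum matching = 5.
König certificate: {L1, L2, L4, L6, R1} is a vertex cover of size 5 (every listed pair touches it), so no matching can be larger.

5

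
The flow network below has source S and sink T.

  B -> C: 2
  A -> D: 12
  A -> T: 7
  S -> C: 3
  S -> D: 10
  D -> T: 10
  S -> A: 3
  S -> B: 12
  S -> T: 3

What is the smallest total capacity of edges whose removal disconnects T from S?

Augment S→T: bottleneck 3, flow now 3.
Augment S→A→T: bottleneck 3, flow now 6.
Augment S→D→T: bottleneck 10, flow now 16.
No augmenting path remains; maximum flow = 16.
By max-flow min-cut, the minimum cut capacity equals the max flow.
In the residual graph, reachable from S: {S, B, C}.
Min-cut edges: S→A (3), S→D (10), S→T (3); capacity 3 + 10 + 3 = 16.

16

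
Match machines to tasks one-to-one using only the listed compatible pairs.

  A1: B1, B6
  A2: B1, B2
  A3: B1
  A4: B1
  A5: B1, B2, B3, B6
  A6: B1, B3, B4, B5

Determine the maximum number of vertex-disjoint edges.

Unit-capacity flow: source→left, listed edges, right→sink; max matching = max flow.
Augmenting path A1→B1 (+1); matched 1.
Augmenting path A2→B2 (+1); matched 2.
Augmenting path A5→B3 (+1); matched 3.
Augmenting path A6→B4 (+1); matched 4.
Augmenting path A3→B1→A1→B6 (+1); matched 5.
No augmenting path remains; maximum matching = 5.
König certificate: {A1, A2, A5, A6, B1} is a vertex cover of size 5 (every listed pair touches it), so no matching can be larger.

5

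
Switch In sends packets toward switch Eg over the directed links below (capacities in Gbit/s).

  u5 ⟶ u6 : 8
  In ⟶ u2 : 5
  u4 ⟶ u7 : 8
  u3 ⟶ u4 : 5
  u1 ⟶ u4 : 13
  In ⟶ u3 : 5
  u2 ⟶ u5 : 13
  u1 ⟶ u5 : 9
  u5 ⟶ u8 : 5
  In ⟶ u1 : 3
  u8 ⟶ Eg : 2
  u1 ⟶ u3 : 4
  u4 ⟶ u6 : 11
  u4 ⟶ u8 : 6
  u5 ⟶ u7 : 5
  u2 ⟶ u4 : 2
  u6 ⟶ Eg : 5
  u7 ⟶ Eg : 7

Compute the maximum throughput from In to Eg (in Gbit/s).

Augment In→u1→u4→u6→Eg: bottleneck 3, flow now 3.
Augment In→u2→u4→u6→Eg: bottleneck 2, flow now 5.
Augment In→u2→u5→u7→Eg: bottleneck 3, flow now 8.
Augment In→u3→u4→u7→Eg: bottleneck 4, flow now 12.
Augment In→u3→u4→u8→Eg: bottleneck 1, flow now 13.
No augmenting path remains; maximum flow = 13.
In the residual graph, reachable from In: {In}.
Min-cut edges: In→u1 (3), In→u2 (5), In→u3 (5); capacity 3 + 5 + 5 = 13.
This cut is saturated, so no flow can exceed 13.

13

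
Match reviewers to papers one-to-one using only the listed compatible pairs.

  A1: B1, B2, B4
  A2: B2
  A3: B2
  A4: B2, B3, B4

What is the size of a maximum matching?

3

Unit-capacity flow: source→left, listed edges, right→sink; max matching = max flow.
Augmenting path A1→B1 (+1); matched 1.
Augmenting path A2→B2 (+1); matched 2.
Augmenting path A4→B3 (+1); matched 3.
No augmenting path remains; maximum matching = 3.
König certificate: {A1, A4, B2} is a vertex cover of size 3 (every listed pair touches it), so no matching can be larger.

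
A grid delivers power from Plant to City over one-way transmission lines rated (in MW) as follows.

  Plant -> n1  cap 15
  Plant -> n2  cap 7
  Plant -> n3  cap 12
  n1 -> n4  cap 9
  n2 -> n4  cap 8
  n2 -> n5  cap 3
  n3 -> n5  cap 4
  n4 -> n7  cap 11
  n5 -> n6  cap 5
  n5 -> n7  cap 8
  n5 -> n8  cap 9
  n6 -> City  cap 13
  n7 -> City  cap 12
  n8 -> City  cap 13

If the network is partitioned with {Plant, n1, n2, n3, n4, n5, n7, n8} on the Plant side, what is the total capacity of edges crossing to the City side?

30

Edges leaving {Plant, n1, n2, n3, n4, n5, n7, n8}: n5→n6 (5), n7→City (12), n8→City (13).
Cut capacity = 5 + 12 + 13 = 30.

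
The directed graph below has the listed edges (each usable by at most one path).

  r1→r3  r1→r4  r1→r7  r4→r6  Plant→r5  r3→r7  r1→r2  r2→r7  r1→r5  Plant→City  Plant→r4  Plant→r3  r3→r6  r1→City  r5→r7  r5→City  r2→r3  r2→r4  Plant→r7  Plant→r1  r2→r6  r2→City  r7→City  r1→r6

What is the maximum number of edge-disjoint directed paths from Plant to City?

Assign every edge capacity 1; by Menger, the answer equals the max flow.
Path Plant→City (+1); total 1.
Path Plant→r1→City (+1); total 2.
Path Plant→r5→City (+1); total 3.
Path Plant→r7→City (+1); total 4.
No residual Plant→City path; max flow = 4.
Certifying cut of size 4: {Plant→City, Plant→r1, Plant→r5, r7→City}.

4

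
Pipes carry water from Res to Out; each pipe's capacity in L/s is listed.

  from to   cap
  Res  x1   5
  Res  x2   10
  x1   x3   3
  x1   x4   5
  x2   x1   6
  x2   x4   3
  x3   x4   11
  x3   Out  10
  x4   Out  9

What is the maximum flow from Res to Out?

Augment Res→x1→x3→Out: bottleneck 3, flow now 3.
Augment Res→x1→x4→Out: bottleneck 2, flow now 5.
Augment Res→x2→x4→Out: bottleneck 3, flow now 8.
Augment Res→x2→x1→x4→Out: bottleneck 3, flow now 11.
No augmenting path remains; maximum flow = 11.
In the residual graph, reachable from Res: {Res, x1, x2}.
Min-cut edges: x1→x3 (3), x1→x4 (5), x2→x4 (3); capacity 3 + 5 + 3 = 11.
This cut is saturated, so no flow can exceed 11.

11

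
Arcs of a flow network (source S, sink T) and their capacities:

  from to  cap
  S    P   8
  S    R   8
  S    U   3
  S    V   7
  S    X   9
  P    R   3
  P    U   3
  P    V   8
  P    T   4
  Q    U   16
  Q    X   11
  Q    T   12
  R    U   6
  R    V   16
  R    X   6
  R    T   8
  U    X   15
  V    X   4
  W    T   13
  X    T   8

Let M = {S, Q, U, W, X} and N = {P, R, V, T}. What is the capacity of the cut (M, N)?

Edges leaving {S, Q, U, W, X}: S→P (8), S→R (8), S→V (7), Q→T (12), W→T (13), X→T (8).
Cut capacity = 8 + 8 + 7 + 12 + 13 + 8 = 56.

56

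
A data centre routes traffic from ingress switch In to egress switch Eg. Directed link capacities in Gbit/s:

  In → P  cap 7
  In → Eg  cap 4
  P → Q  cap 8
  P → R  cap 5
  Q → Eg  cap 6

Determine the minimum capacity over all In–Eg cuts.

10

Augment In→Eg: bottleneck 4, flow now 4.
Augment In→P→Q→Eg: bottleneck 6, flow now 10.
No augmenting path remains; maximum flow = 10.
By max-flow min-cut, the minimum cut capacity equals the max flow.
In the residual graph, reachable from In: {In, P, Q, R}.
Min-cut edges: In→Eg (4), Q→Eg (6); capacity 4 + 6 = 10.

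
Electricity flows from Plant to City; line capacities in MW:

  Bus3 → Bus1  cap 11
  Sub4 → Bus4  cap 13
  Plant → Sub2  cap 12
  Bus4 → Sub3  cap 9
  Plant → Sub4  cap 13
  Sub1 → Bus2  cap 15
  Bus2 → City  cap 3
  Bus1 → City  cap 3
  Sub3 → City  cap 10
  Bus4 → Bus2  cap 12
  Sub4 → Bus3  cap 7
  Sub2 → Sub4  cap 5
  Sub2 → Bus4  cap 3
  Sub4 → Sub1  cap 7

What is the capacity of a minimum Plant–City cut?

15

Augment Plant→Sub4→Sub1→Bus2→City: bottleneck 3, flow now 3.
Augment Plant→Sub4→Bus3→Bus1→City: bottleneck 3, flow now 6.
Augment Plant→Sub4→Bus4→Sub3→City: bottleneck 7, flow now 13.
Augment Plant→Sub2→Bus4→Sub3→City: bottleneck 2, flow now 15.
No augmenting path remains; maximum flow = 15.
By max-flow min-cut, the minimum cut capacity equals the max flow.
In the residual graph, reachable from Plant: {Plant, Sub4, Sub2, Sub1, Bus3, Bus4, Bus2, Bus1}.
Min-cut edges: Bus4→Sub3 (9), Bus2→City (3), Bus1→City (3); capacity 9 + 3 + 3 = 15.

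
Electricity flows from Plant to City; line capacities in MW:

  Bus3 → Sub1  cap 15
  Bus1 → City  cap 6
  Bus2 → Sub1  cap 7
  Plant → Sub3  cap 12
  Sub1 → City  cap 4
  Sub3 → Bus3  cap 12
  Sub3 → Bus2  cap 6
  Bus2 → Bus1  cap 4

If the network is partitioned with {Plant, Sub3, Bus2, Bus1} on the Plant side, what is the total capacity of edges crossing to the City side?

Edges leaving {Plant, Sub3, Bus2, Bus1}: Sub3→Bus3 (12), Bus2→Sub1 (7), Bus1→City (6).
Cut capacity = 12 + 7 + 6 = 25.

25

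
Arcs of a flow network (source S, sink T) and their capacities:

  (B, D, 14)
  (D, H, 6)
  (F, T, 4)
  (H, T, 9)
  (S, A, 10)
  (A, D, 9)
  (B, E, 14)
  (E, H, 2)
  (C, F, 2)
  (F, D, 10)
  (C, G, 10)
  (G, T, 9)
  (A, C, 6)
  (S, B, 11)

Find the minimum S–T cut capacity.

Augment S→A→C→F→T: bottleneck 2, flow now 2.
Augment S→A→C→G→T: bottleneck 4, flow now 6.
Augment S→A→D→H→T: bottleneck 4, flow now 10.
Augment S→B→D→H→T: bottleneck 2, flow now 12.
Augment S→B→E→H→T: bottleneck 2, flow now 14.
No augmenting path remains; maximum flow = 14.
By max-flow min-cut, the minimum cut capacity equals the max flow.
In the residual graph, reachable from S: {S, A, B, D, E}.
Min-cut edges: A→C (6), D→H (6), E→H (2); capacity 6 + 6 + 2 = 14.

14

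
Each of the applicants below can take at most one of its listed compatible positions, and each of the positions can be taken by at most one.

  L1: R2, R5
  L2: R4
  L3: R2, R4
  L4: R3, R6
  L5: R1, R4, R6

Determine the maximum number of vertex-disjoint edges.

5

Unit-capacity flow: source→left, listed edges, right→sink; max matching = max flow.
Augmenting path L1→R2 (+1); matched 1.
Augmenting path L2→R4 (+1); matched 2.
Augmenting path L4→R3 (+1); matched 3.
Augmenting path L5→R1 (+1); matched 4.
Augmenting path L3→R2→L1→R5 (+1); matched 5.
No augmenting path remains; maximum matching = 5.
König certificate: {L1, L2, L3, L4, L5} is a vertex cover of size 5 (every listed pair touches it), so no matching can be larger.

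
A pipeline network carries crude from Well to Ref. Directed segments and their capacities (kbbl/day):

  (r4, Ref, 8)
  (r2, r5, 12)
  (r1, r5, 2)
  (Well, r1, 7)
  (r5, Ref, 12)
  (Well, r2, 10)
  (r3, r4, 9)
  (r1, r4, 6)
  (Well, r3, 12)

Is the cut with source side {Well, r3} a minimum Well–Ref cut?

Given cut capacity: 7 + 10 + 9 = 26.
Augment Well→r1→r4→Ref: bottleneck 6, flow now 6.
Augment Well→r1→r5→Ref: bottleneck 1, flow now 7.
Augment Well→r2→r5→Ref: bottleneck 10, flow now 17.
Augment Well→r3→r4→Ref: bottleneck 2, flow now 19.
Augment Well→r3→r4→r1→r5→Ref: bottleneck 1, flow now 20. (uses reverse residual edge)
No augmenting path remains; maximum flow = 20.
In the residual graph, reachable from Well: {Well, r1, r3, r4}.
Min-cut edges: Well→r2 (10), r1→r5 (2), r4→Ref (8); capacity 10 + 2 + 8 = 20.
Cut capacity 26 exceeds the max flow 20, so it is not minimum.

No — its capacity is 26, but the minimum cut has capacity 20.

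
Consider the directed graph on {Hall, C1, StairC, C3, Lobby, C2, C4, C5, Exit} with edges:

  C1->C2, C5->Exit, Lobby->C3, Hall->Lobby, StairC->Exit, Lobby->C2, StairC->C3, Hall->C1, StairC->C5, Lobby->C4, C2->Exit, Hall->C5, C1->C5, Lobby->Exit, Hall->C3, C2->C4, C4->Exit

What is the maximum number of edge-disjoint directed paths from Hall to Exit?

Assign every edge capacity 1; by Menger, the answer equals the max flow.
Path Hall→Lobby→Exit (+1); total 1.
Path Hall→C5→Exit (+1); total 2.
Path Hall→C1→C2→Exit (+1); total 3.
No residual Hall→Exit path; max flow = 3.
Certifying cut of size 3: {Hall→C1, Hall→C5, Hall→Lobby}.

3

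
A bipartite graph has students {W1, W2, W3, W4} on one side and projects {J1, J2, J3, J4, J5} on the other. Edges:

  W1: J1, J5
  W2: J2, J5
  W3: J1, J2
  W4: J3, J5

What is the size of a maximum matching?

Unit-capacity flow: source→left, listed edges, right→sink; max matching = max flow.
Augmenting path W1→J1 (+1); matched 1.
Augmenting path W2→J2 (+1); matched 2.
Augmenting path W4→J3 (+1); matched 3.
Augmenting path W3→J1→W1→J5 (+1); matched 4.
No augmenting path remains; maximum matching = 4.
König certificate: {W1, W2, W3, W4} is a vertex cover of size 4 (every listed pair touches it), so no matching can be larger.

4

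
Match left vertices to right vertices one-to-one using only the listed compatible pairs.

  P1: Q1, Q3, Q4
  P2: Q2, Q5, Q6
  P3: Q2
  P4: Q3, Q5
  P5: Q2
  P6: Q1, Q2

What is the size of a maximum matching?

Unit-capacity flow: source→left, listed edges, right→sink; max matching = max flow.
Augmenting path P1→Q1 (+1); matched 1.
Augmenting path P2→Q2 (+1); matched 2.
Augmenting path P4→Q3 (+1); matched 3.
Augmenting path P3→Q2→P2→Q5 (+1); matched 4.
Augmenting path P6→Q1→P1→Q4 (+1); matched 5.
No augmenting path remains; maximum matching = 5.
König certificate: {P1, P2, P4, P6, Q2} is a vertex cover of size 5 (every listed pair touches it), so no matching can be larger.

5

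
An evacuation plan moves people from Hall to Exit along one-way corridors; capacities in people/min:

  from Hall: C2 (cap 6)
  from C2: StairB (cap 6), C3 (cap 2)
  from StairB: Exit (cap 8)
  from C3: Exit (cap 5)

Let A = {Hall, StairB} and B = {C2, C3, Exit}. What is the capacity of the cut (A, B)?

Edges leaving {Hall, StairB}: Hall→C2 (6), StairB→Exit (8).
Cut capacity = 6 + 8 = 14.

14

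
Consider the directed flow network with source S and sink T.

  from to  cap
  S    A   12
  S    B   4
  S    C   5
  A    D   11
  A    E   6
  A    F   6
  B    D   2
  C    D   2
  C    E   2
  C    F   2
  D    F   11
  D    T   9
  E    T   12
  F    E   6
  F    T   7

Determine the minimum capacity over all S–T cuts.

19

Augment S→A→D→T: bottleneck 9, flow now 9.
Augment S→A→E→T: bottleneck 3, flow now 12.
Augment S→C→E→T: bottleneck 2, flow now 14.
Augment S→C→F→T: bottleneck 2, flow now 16.
Augment S→B→D→F→T: bottleneck 2, flow now 18.
Augment S→C→D→F→T: bottleneck 1, flow now 19.
No augmenting path remains; maximum flow = 19.
By max-flow min-cut, the minimum cut capacity equals the max flow.
In the residual graph, reachable from S: {S, B}.
Min-cut edges: S→A (12), S→C (5), B→D (2); capacity 12 + 5 + 2 = 19.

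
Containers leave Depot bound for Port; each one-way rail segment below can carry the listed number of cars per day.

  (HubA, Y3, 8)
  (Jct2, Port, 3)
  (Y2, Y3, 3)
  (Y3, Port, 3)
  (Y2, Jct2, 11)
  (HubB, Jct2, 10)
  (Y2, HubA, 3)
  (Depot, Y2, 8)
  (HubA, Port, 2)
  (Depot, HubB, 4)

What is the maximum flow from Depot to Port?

8

Augment Depot→HubB→Jct2→Port: bottleneck 3, flow now 3.
Augment Depot→Y2→HubA→Port: bottleneck 2, flow now 5.
Augment Depot→Y2→Y3→Port: bottleneck 3, flow now 8.
No augmenting path remains; maximum flow = 8.
In the residual graph, reachable from Depot: {Depot, HubB, Y2, HubA, Jct2, Y3}.
Min-cut edges: HubA→Port (2), Jct2→Port (3), Y3→Port (3); capacity 2 + 3 + 3 = 8.
This cut is saturated, so no flow can exceed 8.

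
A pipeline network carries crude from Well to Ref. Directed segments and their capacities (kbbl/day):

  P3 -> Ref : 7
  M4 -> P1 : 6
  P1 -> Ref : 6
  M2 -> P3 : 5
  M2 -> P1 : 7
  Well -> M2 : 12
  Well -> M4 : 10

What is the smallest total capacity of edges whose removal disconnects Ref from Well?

11

Augment Well→M4→P1→Ref: bottleneck 6, flow now 6.
Augment Well→M2→P3→Ref: bottleneck 5, flow now 11.
No augmenting path remains; maximum flow = 11.
By max-flow min-cut, the minimum cut capacity equals the max flow.
In the residual graph, reachable from Well: {Well, M4, M2, P1}.
Min-cut edges: M2→P3 (5), P1→Ref (6); capacity 5 + 6 = 11.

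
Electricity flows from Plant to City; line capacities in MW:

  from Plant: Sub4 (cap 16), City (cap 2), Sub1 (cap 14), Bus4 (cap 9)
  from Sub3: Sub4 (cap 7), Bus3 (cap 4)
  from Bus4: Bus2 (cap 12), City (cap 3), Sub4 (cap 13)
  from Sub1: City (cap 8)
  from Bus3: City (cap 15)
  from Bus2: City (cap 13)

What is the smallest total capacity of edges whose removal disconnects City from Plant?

Augment Plant→City: bottleneck 2, flow now 2.
Augment Plant→Bus4→City: bottleneck 3, flow now 5.
Augment Plant→Sub1→City: bottleneck 8, flow now 13.
Augment Plant→Bus4→Bus2→City: bottleneck 6, flow now 19.
No augmenting path remains; maximum flow = 19.
By max-flow min-cut, the minimum cut capacity equals the max flow.
In the residual graph, reachable from Plant: {Plant, Sub1, Sub4}.
Min-cut edges: Plant→Bus4 (9), Plant→City (2), Sub1→City (8); capacity 9 + 2 + 8 = 19.

19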